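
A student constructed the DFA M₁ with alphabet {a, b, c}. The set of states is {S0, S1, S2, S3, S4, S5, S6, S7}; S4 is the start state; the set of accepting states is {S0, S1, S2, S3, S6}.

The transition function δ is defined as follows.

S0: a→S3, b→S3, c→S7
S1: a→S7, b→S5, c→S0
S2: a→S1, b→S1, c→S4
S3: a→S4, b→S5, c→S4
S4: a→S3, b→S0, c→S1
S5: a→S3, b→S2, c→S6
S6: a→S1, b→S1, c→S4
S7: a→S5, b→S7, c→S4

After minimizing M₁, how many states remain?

7

Initial partition by acceptance: {S0,S1,S2,S3,S6} | {S4,S5,S7}.
On input a, block {S0,S1,S2,S3,S6} splits into {S0,S2,S6} and {S1,S3}.
Split {S4,S5,S7} by δ(·,a) → {S4,S5} and {S7}.
On input c, block {S0,S2,S6} splits into {S2,S6} and {S0}.
Split {S4,S5} by δ(·,b) → {S4} and {S5}.
Split {S1,S3} by δ(·,a) → {S1} and {S3}.
No further refinement is possible. Final partition (7 blocks): {S2,S6} | {S4} | {S1} | {S7} | {S0} | {S5} | {S3}.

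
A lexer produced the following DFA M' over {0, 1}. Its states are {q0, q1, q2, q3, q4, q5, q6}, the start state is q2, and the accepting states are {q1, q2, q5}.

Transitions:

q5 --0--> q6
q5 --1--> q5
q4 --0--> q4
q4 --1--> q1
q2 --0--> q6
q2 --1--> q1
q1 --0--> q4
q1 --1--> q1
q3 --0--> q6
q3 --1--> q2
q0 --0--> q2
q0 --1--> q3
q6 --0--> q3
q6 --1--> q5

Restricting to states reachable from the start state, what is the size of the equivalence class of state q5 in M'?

Reachable states from the start: {q1,q2,q3,q4,q5,q6}. Unreachable: {q0} — drop them.
Start with accepting vs non-accepting: {q1,q2,q5} | {q3,q4,q6}.
No further refinement is possible. Final partition (2 blocks): {q1,q2,q5} | {q3,q4,q6}.
The equivalence class containing q5 is {q1,q2,q5}, of size 3.

3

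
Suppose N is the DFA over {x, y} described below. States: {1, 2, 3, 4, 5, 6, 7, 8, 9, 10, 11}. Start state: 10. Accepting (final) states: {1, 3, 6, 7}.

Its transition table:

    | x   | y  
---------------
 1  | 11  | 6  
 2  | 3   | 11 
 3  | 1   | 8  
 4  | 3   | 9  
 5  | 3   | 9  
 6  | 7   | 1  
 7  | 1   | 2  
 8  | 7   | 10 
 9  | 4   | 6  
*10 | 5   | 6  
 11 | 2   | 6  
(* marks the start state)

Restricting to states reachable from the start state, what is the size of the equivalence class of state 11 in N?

3

P0 = {1,3,6,7} | {2,4,5,8,9,10,11}.
Split {1,3,6,7} by δ(·,x) → {3,6,7} and {1}.
Refine {3,6,7} on symbol x: members go to different blocks, giving {3,7} and {6}.
On input x, block {2,4,5,8,9,10,11} splits into {2,4,5,8} and {9,10,11}.
The partition is now stable with 5 blocks: {3,7} | {2,4,5,8} | {1} | {6} | {9,10,11}.
State 11 belongs to the block {9,10,11}, which has 3 states.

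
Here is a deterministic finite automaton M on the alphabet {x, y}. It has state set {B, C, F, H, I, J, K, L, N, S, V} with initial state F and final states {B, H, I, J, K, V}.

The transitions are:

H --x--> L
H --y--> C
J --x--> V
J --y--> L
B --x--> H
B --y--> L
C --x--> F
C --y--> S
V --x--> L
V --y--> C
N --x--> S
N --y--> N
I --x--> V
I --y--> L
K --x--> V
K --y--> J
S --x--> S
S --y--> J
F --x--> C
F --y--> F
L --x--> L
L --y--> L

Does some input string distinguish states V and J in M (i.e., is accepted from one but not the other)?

Yes

Reachable states from the start: {C,F,J,L,S,V}. Unreachable: {B,H,I,K,N} — drop them.
P0 = {J,V} | {C,F,L,S}.
On input x, block {J,V} splits into {J} and {V}.
On input y, block {C,F,L,S} splits into {C,F,L} and {S}.
On input y, block {C,F,L} splits into {F,L} and {C}.
Split {F,L} by δ(·,x) → {L} and {F}.
No further refinement is possible. Final partition (6 blocks): {J} | {L} | {V} | {S} | {C} | {F}.
V and J end up in different blocks, so they are distinguishable. For instance, the string 'x' is accepted from only J.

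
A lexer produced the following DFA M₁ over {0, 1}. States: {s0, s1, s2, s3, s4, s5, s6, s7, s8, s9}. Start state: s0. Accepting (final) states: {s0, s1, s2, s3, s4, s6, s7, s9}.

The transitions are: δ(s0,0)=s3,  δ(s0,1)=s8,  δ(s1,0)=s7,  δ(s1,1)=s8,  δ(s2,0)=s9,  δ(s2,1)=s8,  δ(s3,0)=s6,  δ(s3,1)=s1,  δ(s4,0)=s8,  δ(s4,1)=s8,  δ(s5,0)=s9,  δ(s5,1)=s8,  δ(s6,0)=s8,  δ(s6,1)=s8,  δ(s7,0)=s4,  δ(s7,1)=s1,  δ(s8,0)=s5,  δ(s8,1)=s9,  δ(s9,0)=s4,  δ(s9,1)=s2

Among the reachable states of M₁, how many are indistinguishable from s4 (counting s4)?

Every state is reachable, so we keep all 10.
Initial partition by acceptance: {s0,s1,s2,s3,s4,s6,s7,s9} | {s5,s8}.
On input 0, block {s0,s1,s2,s3,s4,s6,s7,s9} splits into {s0,s1,s2,s3,s7,s9} and {s4,s6}.
Refine {s0,s1,s2,s3,s7,s9} on symbol 0: members go to different blocks, giving {s0,s1,s2} and {s3,s7,s9}.
On input 0, block {s5,s8} splits into {s5} and {s8}.
The partition is now stable with 5 blocks: {s0,s1,s2} | {s5} | {s4,s6} | {s3,s7,s9} | {s8}.
State s4 belongs to the block {s4,s6}, which has 2 states.

2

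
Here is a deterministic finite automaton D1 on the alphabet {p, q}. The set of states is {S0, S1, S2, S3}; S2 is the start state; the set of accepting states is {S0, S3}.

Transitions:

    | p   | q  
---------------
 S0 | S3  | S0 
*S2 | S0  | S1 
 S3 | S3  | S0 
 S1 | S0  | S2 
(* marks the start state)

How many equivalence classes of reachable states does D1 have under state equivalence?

Initial partition by acceptance: {S0,S3} | {S1,S2}.
The partition is now stable with 2 blocks: {S0,S3} | {S1,S2}.

2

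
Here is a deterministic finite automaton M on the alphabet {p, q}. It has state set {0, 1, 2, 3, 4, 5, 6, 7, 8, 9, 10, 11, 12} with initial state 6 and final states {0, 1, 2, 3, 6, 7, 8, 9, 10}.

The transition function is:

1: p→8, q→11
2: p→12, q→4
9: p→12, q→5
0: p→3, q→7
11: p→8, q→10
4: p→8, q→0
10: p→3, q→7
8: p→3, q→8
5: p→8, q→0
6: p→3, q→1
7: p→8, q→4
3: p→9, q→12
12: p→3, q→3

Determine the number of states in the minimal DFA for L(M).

First remove the unreachable states {2}; 12 states remain.
Initial partition by acceptance: {0,1,3,6,7,8,9,10} | {4,5,11,12}.
Split {0,1,3,6,7,8,9,10} by δ(·,p) → {0,1,3,6,7,8,10} and {9}.
Refine {0,1,3,6,7,8,10} on symbol p: members go to different blocks, giving {0,1,6,7,8,10} and {3}.
Refine {0,1,6,7,8,10} on symbol p: members go to different blocks, giving {0,6,8,10} and {1,7}.
Split {0,6,8,10} by δ(·,q) → {0,6,10} and {8}.
Refine {4,5,11,12} on symbol p: members go to different blocks, giving {4,5,11} and {12}.
No further refinement is possible. Final partition (7 blocks): {0,6,10} | {4,5,11} | {9} | {3} | {1,7} | {8} | {12}.

7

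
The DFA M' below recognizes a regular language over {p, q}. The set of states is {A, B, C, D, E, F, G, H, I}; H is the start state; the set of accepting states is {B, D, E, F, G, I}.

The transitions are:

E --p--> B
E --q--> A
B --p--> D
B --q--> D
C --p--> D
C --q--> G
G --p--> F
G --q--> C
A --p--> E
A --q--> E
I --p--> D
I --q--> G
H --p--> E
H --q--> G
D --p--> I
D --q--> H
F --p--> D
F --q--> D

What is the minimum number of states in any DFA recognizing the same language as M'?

3

P0 = {B,D,E,F,G,I} | {A,C,H}.
On input q, block {B,D,E,F,G,I} splits into {B,F,I} and {D,E,G}.
The partition is now stable with 3 blocks: {B,F,I} | {A,C,H} | {D,E,G}.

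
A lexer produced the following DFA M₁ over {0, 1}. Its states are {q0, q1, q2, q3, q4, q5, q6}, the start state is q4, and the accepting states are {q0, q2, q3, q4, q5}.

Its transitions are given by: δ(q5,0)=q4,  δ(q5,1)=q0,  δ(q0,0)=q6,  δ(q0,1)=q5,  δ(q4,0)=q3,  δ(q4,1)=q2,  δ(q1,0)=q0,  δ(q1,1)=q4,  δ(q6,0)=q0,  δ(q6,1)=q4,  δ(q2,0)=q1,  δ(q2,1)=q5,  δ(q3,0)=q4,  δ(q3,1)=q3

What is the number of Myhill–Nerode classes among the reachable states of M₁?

5

Every state is reachable, so we keep all 7.
P0 = {q0,q2,q3,q4,q5} | {q1,q6}.
Split {q0,q2,q3,q4,q5} by δ(·,0) → {q3,q4,q5} and {q0,q2}.
Refine {q3,q4,q5} on symbol 1: members go to different blocks, giving {q4,q5} and {q3}.
On input 0, block {q4,q5} splits into {q4} and {q5}.
No further refinement is possible. Final partition (5 blocks): {q4} | {q1,q6} | {q0,q2} | {q3} | {q5}.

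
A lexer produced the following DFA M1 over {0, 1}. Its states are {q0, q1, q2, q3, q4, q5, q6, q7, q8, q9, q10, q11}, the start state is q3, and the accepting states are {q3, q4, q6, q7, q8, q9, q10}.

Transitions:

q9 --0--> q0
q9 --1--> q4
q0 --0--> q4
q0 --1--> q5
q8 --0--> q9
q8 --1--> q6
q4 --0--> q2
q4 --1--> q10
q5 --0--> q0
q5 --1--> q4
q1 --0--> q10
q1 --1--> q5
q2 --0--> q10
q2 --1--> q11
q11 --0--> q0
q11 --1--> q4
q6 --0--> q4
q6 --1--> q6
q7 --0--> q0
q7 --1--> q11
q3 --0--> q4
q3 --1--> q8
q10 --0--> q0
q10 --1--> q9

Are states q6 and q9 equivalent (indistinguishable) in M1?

No

Reachable states from the start: {q0,q2,q3,q4,q5,q6,q8,q9,q10,q11}. Unreachable: {q1,q7} — drop them.
Start with accepting vs non-accepting: {q3,q4,q6,q8,q9,q10} | {q0,q2,q5,q11}.
On input 0, block {q3,q4,q6,q8,q9,q10} splits into {q3,q6,q8} and {q4,q9,q10}.
On input 0, block {q0,q2,q5,q11} splits into {q0,q2} and {q5,q11}.
Stable partition: {q3,q6,q8} | {q0,q2} | {q4,q9,q10} | {q5,q11} — 4 equivalence classes.
q6 and q9 end up in different blocks, so they are distinguishable. For instance, the string '0' is accepted from only q6.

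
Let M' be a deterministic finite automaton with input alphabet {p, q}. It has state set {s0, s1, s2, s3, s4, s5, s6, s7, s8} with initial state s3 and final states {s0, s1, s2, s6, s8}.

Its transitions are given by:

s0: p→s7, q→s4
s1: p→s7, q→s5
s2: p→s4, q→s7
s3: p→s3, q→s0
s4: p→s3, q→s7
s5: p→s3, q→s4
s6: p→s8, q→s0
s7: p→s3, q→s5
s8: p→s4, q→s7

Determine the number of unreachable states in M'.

4

BFS from s3 reaches {s0, s3, s4, s5, s7}; the 4 state(s) s1, s2, s6, s8 are never visited.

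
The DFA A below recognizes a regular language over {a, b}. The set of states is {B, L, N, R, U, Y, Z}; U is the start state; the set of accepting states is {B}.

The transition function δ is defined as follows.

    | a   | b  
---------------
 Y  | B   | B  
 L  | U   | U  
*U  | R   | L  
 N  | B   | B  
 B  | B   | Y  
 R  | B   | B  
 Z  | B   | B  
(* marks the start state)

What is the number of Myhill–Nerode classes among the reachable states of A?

Reachable states from the start: {B,L,R,U,Y}. Unreachable: {N,Z} — drop them.
Initial partition by acceptance: {B} | {L,R,U,Y}.
Split {L,R,U,Y} by δ(·,a) → {L,U} and {R,Y}.
Refine {L,U} on symbol a: members go to different blocks, giving {L} and {U}.
Stable partition: {B} | {L} | {R,Y} | {U} — 4 equivalence classes.

4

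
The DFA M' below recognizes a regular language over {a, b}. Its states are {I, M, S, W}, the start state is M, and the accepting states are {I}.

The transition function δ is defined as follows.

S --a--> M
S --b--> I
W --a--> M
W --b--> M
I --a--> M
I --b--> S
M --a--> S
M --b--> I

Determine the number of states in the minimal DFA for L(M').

2

Reachable states from the start: {I,M,S}. Unreachable: {W} — drop them.
Initial partition by acceptance: {I} | {M,S}.
Stable partition: {I} | {M,S} — 2 equivalence classes.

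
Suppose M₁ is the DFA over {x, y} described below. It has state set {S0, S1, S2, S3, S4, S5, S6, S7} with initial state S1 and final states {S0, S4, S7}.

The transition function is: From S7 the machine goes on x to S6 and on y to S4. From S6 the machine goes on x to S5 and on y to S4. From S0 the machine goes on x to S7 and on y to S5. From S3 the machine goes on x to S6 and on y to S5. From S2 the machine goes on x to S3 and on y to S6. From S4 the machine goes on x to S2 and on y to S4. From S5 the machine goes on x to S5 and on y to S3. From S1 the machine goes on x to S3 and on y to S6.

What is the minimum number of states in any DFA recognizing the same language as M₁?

5

First remove the unreachable states {S0,S7}; 6 states remain.
Initial partition by acceptance: {S4} | {S1,S2,S3,S5,S6}.
Split {S1,S2,S3,S5,S6} by δ(·,y) → {S1,S2,S3,S5} and {S6}.
On input x, block {S1,S2,S3,S5} splits into {S1,S2,S5} and {S3}.
On input x, block {S1,S2,S5} splits into {S1,S2} and {S5}.
Stable partition: {S4} | {S1,S2} | {S6} | {S3} | {S5} — 5 equivalence classes.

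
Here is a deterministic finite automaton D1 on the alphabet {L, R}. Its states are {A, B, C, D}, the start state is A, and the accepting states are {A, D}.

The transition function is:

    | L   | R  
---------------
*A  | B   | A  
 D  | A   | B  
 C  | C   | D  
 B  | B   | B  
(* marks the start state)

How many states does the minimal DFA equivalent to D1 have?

2

States {C,D} cannot be reached from the start state, so discard them.
Initial partition by acceptance: {A} | {B}.
The partition is now stable with 2 blocks: {A} | {B}.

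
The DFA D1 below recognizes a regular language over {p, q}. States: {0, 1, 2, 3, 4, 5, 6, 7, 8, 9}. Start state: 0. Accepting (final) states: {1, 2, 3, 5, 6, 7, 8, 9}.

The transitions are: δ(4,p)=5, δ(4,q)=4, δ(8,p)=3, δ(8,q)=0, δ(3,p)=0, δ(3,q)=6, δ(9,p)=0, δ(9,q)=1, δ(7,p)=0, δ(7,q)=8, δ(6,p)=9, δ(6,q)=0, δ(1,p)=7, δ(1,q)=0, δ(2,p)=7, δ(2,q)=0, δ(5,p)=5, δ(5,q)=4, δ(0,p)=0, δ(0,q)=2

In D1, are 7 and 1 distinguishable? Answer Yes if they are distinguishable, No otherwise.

Yes

First remove the unreachable states {4,5}; 8 states remain.
Start with accepting vs non-accepting: {1,2,3,6,7,8,9} | {0}.
Refine {1,2,3,6,7,8,9} on symbol p: members go to different blocks, giving {1,2,6,8} and {3,7,9}.
No further refinement is possible. Final partition (3 blocks): {1,2,6,8} | {0} | {3,7,9}.
7 and 1 end up in different blocks, so they are distinguishable. For instance, the string 'p' is accepted from only 1.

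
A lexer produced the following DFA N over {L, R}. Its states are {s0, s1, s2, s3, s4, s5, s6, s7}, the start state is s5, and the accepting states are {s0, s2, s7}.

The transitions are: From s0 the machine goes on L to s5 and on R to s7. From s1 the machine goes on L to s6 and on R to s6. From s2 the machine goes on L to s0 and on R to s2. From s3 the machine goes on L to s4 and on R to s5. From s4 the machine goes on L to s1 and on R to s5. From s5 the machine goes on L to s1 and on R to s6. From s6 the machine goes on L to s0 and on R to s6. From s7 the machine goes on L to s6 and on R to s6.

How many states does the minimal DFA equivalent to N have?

5

First remove the unreachable states {s2,s3,s4}; 5 states remain.
P0 = {s0,s7} | {s1,s5,s6}.
Split {s0,s7} by δ(·,R) → {s0} and {s7}.
On input L, block {s1,s5,s6} splits into {s1,s5} and {s6}.
Refine {s1,s5} on symbol L: members go to different blocks, giving {s1} and {s5}.
Stable partition: {s0} | {s1} | {s7} | {s6} | {s5} — 5 equivalence classes.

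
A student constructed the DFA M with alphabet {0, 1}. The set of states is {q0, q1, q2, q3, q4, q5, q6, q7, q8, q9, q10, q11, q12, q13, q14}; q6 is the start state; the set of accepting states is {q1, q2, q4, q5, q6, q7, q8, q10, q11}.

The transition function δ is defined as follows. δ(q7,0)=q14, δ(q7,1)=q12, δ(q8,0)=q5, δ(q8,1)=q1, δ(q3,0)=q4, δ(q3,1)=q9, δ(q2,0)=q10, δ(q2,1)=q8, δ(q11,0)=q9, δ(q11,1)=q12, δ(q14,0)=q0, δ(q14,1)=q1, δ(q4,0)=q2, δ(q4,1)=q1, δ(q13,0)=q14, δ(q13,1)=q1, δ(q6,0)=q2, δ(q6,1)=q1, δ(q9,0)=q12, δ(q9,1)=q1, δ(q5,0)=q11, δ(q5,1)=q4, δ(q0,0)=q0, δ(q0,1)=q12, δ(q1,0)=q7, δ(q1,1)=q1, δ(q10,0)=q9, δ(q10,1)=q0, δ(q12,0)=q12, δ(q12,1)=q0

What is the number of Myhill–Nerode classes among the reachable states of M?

6

States {q3,q13} cannot be reached from the start state, so discard them.
Start with accepting vs non-accepting: {q1,q2,q4,q5,q6,q7,q8,q10,q11} | {q0,q9,q12,q14}.
Split {q1,q2,q4,q5,q6,q7,q8,q10,q11} by δ(·,0) → {q1,q2,q4,q5,q6,q8} and {q7,q10,q11}.
Refine {q1,q2,q4,q5,q6,q8} on symbol 0: members go to different blocks, giving {q1,q2,q5} and {q4,q6,q8}.
Split {q1,q2,q5} by δ(·,1) → {q2,q5} and {q1}.
Split {q0,q9,q12,q14} by δ(·,1) → {q0,q12} and {q9,q14}.
The partition is now stable with 6 blocks: {q2,q5} | {q0,q12} | {q7,q10,q11} | {q4,q6,q8} | {q1} | {q9,q14}.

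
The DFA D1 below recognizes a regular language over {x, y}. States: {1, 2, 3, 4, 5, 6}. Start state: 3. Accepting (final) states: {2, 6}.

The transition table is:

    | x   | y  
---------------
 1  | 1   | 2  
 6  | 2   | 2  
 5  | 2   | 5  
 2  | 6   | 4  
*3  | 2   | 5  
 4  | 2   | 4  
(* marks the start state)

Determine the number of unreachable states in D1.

1

Starting at 3 and following transitions, the reachable set is {2, 3, 4, 5, 6}. That leaves 1 unreachable — 1 in total.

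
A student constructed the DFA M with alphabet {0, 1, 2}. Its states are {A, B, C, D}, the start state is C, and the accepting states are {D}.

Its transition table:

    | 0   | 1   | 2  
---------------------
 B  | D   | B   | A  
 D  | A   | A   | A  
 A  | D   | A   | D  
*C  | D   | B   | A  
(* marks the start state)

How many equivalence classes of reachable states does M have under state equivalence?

3

P0 = {D} | {A,B,C}.
Split {A,B,C} by δ(·,2) → {B,C} and {A}.
No further refinement is possible. Final partition (3 blocks): {D} | {B,C} | {A}.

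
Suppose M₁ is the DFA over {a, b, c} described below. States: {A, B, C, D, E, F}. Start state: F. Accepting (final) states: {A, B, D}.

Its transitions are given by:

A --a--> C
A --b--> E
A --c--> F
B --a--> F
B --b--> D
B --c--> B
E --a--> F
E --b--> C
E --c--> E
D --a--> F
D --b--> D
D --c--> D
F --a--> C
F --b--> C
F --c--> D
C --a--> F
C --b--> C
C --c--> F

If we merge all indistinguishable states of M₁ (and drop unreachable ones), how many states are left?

3

States {A,B,E} cannot be reached from the start state, so discard them.
P0 = {D} | {C,F}.
Refine {C,F} on symbol c: members go to different blocks, giving {C} and {F}.
Stable partition: {D} | {C} | {F} — 3 equivalence classes.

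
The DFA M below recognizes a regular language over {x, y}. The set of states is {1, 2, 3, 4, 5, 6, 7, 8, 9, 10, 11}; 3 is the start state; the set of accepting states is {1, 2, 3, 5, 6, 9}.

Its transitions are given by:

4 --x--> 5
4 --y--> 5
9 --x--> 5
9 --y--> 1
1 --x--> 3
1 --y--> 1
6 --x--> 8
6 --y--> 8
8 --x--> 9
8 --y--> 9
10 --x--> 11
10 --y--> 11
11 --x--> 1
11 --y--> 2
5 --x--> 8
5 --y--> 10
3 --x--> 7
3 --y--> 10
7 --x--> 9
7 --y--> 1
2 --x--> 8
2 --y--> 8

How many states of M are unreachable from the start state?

Starting at 3 and following transitions, the reachable set is {1, 2, 3, 5, 7, 8, 9, 10, 11}. That leaves 4, 6 unreachable — 2 in total.

2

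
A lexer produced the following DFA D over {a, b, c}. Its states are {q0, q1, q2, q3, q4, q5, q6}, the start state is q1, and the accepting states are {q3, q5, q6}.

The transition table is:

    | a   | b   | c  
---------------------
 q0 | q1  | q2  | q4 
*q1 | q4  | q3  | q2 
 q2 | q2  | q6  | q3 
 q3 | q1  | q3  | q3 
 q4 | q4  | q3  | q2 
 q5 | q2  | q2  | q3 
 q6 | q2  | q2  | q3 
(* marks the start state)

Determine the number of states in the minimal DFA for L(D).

4

First remove the unreachable states {q0,q5}; 5 states remain.
P0 = {q3,q6} | {q1,q2,q4}.
Refine {q3,q6} on symbol b: members go to different blocks, giving {q3} and {q6}.
Split {q1,q2,q4} by δ(·,b) → {q1,q4} and {q2}.
Stable partition: {q3} | {q1,q4} | {q6} | {q2} — 4 equivalence classes.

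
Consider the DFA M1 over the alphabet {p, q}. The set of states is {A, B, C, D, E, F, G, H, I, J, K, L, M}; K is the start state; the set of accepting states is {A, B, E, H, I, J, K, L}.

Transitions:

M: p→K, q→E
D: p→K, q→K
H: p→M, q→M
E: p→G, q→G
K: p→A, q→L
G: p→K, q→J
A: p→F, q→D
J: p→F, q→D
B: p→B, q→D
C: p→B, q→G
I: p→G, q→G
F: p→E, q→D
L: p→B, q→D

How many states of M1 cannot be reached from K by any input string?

4

No path from K leads to C, H, I, M; the other 9 states are all reachable.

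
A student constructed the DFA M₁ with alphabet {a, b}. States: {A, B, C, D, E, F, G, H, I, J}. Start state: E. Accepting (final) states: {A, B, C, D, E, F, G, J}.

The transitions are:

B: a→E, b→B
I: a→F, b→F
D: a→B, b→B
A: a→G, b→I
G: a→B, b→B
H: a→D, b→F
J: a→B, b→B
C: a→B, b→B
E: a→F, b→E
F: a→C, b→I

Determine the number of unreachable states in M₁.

5

Starting at E and following transitions, the reachable set is {B, C, E, F, I}. That leaves A, D, G, H, J unreachable — 5 in total.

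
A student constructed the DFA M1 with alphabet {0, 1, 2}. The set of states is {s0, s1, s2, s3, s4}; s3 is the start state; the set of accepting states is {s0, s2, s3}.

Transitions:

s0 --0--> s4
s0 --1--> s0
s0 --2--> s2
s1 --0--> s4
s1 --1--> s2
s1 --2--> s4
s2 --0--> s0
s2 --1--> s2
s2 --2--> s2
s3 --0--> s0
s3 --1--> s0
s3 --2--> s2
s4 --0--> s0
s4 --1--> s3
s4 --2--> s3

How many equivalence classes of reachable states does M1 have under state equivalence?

4

Reachable states from the start: {s0,s2,s3,s4}. Unreachable: {s1} — drop them.
Start with accepting vs non-accepting: {s0,s2,s3} | {s4}.
Split {s0,s2,s3} by δ(·,0) → {s2,s3} and {s0}.
Refine {s2,s3} on symbol 1: members go to different blocks, giving {s2} and {s3}.
No further refinement is possible. Final partition (4 blocks): {s2} | {s4} | {s0} | {s3}.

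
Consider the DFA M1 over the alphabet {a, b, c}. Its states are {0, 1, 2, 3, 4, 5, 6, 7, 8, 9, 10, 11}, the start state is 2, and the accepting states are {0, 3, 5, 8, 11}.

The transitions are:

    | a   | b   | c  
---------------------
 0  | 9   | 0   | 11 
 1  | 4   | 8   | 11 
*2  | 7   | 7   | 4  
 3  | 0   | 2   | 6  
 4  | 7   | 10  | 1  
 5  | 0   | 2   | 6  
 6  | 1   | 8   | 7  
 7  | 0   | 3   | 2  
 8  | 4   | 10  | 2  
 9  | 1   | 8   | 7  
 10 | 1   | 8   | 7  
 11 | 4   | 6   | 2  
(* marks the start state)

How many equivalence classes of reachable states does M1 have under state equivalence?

Reachable states from the start: {0,1,2,3,4,6,7,8,9,10,11}. Unreachable: {5} — drop them.
Start with accepting vs non-accepting: {0,3,8,11} | {1,2,4,6,7,9,10}.
Refine {0,3,8,11} on symbol a: members go to different blocks, giving {0,8,11} and {3}.
On input b, block {0,8,11} splits into {8,11} and {0}.
Split {1,2,4,6,7,9,10} by δ(·,a) → {1,2,4,6,9,10} and {7}.
Split {1,2,4,6,9,10} by δ(·,a) → {1,6,9,10} and {2,4}.
Refine {1,6,9,10} on symbol a: members go to different blocks, giving {6,9,10} and {1}.
Refine {2,4} on symbol b: members go to different blocks, giving {2} and {4}.
The partition is now stable with 8 blocks: {8,11} | {6,9,10} | {3} | {0} | {7} | {2} | {1} | {4}.

8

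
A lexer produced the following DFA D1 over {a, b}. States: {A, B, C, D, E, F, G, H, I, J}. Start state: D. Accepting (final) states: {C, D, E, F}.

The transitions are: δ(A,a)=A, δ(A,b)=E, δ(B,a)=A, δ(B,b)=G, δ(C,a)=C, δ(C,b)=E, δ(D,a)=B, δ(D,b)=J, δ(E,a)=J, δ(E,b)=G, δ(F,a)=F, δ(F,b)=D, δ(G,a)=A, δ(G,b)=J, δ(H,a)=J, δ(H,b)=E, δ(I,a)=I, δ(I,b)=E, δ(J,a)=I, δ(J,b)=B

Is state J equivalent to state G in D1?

Yes

Reachable states from the start: {A,B,D,E,G,I,J}. Unreachable: {C,F,H} — drop them.
Start with accepting vs non-accepting: {D,E} | {A,B,G,I,J}.
Split {A,B,G,I,J} by δ(·,b) → {B,G,J} and {A,I}.
The partition is now stable with 3 blocks: {D,E} | {B,G,J} | {A,I}.
J and G lie in the same block of the stable partition, so they are equivalent — no string distinguishes them.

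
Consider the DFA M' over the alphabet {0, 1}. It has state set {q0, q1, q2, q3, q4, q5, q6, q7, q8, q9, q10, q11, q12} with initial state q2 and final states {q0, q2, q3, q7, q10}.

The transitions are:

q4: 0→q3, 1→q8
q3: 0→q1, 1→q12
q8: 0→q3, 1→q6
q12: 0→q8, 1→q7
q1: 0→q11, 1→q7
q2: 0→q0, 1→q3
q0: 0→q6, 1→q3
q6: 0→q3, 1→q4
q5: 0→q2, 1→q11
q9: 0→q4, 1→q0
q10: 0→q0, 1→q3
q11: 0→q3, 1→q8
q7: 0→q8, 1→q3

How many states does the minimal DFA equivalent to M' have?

States {q5,q9,q10} cannot be reached from the start state, so discard them.
Start with accepting vs non-accepting: {q0,q2,q3,q7} | {q1,q4,q6,q8,q11,q12}.
Refine {q0,q2,q3,q7} on symbol 0: members go to different blocks, giving {q0,q3,q7} and {q2}.
On input 1, block {q0,q3,q7} splits into {q0,q7} and {q3}.
Refine {q1,q4,q6,q8,q11,q12} on symbol 0: members go to different blocks, giving {q4,q6,q8,q11} and {q1,q12}.
No further refinement is possible. Final partition (5 blocks): {q0,q7} | {q4,q6,q8,q11} | {q2} | {q3} | {q1,q12}.

5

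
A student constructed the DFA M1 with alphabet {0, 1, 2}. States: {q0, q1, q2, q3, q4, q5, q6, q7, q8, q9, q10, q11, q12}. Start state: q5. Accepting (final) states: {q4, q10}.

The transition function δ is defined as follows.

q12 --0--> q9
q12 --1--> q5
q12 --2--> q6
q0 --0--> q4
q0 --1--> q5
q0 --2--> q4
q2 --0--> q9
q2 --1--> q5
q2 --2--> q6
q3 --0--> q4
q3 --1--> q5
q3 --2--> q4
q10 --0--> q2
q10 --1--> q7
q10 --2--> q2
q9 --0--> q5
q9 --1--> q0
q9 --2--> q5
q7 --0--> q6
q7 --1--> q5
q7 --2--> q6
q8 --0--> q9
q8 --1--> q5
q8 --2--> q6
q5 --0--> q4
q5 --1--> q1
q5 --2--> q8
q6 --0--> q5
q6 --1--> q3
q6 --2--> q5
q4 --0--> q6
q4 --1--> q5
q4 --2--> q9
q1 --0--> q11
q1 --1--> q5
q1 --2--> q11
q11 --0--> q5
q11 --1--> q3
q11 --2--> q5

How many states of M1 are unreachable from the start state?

4

BFS from q5 reaches {q0, q1, q3, q4, q5, q6, q8, q9, q11}; the 4 state(s) q2, q7, q10, q12 are never visited.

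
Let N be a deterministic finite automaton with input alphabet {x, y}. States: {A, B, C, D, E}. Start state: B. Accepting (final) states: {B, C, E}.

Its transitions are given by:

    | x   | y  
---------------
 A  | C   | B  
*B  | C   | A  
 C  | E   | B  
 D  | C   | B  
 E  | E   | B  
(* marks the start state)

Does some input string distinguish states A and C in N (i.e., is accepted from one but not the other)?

States {D} cannot be reached from the start state, so discard them.
Start with accepting vs non-accepting: {B,C,E} | {A}.
Refine {B,C,E} on symbol y: members go to different blocks, giving {C,E} and {B}.
No further refinement is possible. Final partition (3 blocks): {C,E} | {A} | {B}.
A and C end up in different blocks, so they are distinguishable. For instance, the string 'ε' is accepted from only C.

Yes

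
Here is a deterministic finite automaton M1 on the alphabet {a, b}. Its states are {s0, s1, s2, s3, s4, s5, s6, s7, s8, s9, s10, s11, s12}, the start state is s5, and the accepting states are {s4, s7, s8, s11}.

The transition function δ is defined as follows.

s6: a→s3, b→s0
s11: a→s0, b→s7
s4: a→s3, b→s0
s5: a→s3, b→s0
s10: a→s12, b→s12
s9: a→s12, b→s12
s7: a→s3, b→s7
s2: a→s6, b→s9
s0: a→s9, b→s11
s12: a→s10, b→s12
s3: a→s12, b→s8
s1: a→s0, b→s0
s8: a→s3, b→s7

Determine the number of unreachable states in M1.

4

BFS from s5 reaches {s0, s3, s5, s7, s8, s9, s10, s11, s12}; the 4 state(s) s1, s2, s4, s6 are never visited.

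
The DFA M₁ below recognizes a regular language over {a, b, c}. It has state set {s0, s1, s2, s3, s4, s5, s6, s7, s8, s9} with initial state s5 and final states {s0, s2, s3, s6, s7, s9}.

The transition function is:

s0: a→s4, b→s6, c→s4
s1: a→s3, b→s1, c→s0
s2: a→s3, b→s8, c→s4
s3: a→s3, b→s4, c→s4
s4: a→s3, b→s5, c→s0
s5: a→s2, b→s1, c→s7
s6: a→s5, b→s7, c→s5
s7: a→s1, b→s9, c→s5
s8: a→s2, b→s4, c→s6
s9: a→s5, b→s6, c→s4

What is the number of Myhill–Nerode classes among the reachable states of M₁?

3

P0 = {s0,s2,s3,s6,s7,s9} | {s1,s4,s5,s8}.
Split {s0,s2,s3,s6,s7,s9} by δ(·,a) → {s0,s6,s7,s9} and {s2,s3}.
Stable partition: {s0,s6,s7,s9} | {s1,s4,s5,s8} | {s2,s3} — 3 equivalence classes.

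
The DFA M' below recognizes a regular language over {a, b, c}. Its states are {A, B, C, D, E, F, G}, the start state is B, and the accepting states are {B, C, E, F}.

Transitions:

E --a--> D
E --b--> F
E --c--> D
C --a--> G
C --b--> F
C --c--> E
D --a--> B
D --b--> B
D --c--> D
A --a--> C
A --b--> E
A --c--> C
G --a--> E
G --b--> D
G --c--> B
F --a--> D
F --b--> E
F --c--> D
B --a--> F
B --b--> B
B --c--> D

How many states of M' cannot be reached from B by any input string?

3

No path from B leads to A, C, G; the other 4 states are all reachable.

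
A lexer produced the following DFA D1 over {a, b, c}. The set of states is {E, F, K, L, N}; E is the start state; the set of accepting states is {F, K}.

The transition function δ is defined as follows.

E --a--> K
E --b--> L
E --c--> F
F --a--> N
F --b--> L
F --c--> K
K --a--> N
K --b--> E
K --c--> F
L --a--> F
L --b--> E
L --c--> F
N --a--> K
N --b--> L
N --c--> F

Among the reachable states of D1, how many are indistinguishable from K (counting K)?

P0 = {F,K} | {E,L,N}.
Stable partition: {F,K} | {E,L,N} — 2 equivalence classes.
The equivalence class containing K is {F,K}, of size 2.

2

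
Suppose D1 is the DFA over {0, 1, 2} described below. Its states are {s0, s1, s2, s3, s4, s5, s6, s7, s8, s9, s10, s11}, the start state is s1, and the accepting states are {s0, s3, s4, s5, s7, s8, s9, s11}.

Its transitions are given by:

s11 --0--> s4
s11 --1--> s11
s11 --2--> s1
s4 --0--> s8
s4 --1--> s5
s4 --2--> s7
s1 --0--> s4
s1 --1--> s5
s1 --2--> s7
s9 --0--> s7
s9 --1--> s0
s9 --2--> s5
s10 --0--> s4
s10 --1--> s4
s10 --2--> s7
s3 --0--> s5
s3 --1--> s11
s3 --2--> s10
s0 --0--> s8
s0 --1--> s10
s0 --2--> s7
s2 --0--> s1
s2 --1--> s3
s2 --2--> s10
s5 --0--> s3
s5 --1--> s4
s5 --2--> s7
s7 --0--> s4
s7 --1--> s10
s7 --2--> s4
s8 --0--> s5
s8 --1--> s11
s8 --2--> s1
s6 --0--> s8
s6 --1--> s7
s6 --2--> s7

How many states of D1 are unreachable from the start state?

4

BFS from s1 reaches {s1, s3, s4, s5, s7, s8, s10, s11}; the 4 state(s) s0, s2, s6, s9 are never visited.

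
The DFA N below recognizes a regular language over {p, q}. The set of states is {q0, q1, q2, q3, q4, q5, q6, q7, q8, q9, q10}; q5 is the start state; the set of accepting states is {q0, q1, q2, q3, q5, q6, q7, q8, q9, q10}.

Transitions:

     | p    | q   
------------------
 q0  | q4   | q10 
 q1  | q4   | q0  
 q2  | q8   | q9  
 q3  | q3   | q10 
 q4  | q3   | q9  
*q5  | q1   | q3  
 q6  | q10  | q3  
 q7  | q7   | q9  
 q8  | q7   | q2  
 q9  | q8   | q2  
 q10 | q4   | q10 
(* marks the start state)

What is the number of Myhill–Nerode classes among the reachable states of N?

States {q6} cannot be reached from the start state, so discard them.
P0 = {q0,q1,q2,q3,q5,q7,q8,q9,q10} | {q4}.
On input p, block {q0,q1,q2,q3,q5,q7,q8,q9,q10} splits into {q2,q3,q5,q7,q8,q9} and {q0,q1,q10}.
Refine {q2,q3,q5,q7,q8,q9} on symbol p: members go to different blocks, giving {q2,q3,q7,q8,q9} and {q5}.
On input q, block {q2,q3,q7,q8,q9} splits into {q2,q7,q8,q9} and {q3}.
No further refinement is possible. Final partition (5 blocks): {q2,q7,q8,q9} | {q4} | {q0,q1,q10} | {q5} | {q3}.

5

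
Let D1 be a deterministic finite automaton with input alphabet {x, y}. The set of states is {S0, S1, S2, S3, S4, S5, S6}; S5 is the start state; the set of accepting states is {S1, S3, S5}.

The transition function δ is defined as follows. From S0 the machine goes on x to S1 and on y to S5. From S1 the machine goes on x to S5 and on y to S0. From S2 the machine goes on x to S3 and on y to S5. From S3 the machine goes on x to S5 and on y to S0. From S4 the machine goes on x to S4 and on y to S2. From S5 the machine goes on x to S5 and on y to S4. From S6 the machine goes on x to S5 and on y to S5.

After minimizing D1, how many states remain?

4

Reachable states from the start: {S0,S1,S2,S3,S4,S5}. Unreachable: {S6} — drop them.
Initial partition by acceptance: {S1,S3,S5} | {S0,S2,S4}.
On input x, block {S0,S2,S4} splits into {S0,S2} and {S4}.
On input y, block {S1,S3,S5} splits into {S1,S3} and {S5}.
The partition is now stable with 4 blocks: {S1,S3} | {S0,S2} | {S4} | {S5}.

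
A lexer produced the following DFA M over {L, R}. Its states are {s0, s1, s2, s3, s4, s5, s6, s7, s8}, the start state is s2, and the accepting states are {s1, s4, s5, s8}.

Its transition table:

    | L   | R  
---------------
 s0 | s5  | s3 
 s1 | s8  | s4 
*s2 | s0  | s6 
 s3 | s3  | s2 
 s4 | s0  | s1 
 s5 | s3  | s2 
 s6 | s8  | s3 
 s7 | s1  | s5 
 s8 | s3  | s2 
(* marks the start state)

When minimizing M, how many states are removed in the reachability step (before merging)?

3

BFS from s2 reaches {s0, s2, s3, s5, s6, s8}; the 3 state(s) s1, s4, s7 are never visited.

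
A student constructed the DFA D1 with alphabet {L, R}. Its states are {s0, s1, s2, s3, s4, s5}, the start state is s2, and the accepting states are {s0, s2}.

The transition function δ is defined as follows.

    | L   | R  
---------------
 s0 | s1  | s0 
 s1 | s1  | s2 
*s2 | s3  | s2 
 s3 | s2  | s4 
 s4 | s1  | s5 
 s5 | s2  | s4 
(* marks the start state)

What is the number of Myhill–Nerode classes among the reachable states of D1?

4

Reachable states from the start: {s1,s2,s3,s4,s5}. Unreachable: {s0} — drop them.
Start with accepting vs non-accepting: {s2} | {s1,s3,s4,s5}.
Split {s1,s3,s4,s5} by δ(·,L) → {s1,s4} and {s3,s5}.
Split {s1,s4} by δ(·,R) → {s1} and {s4}.
Stable partition: {s2} | {s1} | {s3,s5} | {s4} — 4 equivalence classes.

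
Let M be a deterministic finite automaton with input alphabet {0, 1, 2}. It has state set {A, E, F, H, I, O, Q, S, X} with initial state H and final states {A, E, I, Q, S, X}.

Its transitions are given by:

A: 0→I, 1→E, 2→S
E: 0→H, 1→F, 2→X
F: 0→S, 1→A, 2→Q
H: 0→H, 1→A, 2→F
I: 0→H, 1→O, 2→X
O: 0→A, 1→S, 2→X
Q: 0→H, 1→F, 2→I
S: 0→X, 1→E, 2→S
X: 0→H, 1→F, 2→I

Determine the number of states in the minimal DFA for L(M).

4

Initial partition by acceptance: {A,E,I,Q,S,X} | {F,H,O}.
Refine {A,E,I,Q,S,X} on symbol 0: members go to different blocks, giving {E,I,Q,X} and {A,S}.
On input 0, block {F,H,O} splits into {F,O} and {H}.
No further refinement is possible. Final partition (4 blocks): {E,I,Q,X} | {F,O} | {A,S} | {H}.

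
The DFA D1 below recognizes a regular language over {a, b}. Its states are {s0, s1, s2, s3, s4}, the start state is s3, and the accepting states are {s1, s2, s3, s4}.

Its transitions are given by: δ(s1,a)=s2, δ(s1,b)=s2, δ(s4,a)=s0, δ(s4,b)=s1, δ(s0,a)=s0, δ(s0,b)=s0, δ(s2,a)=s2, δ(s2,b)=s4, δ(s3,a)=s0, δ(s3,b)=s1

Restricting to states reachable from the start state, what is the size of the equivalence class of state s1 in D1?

Every state is reachable, so we keep all 5.
P0 = {s1,s2,s3,s4} | {s0}.
Split {s1,s2,s3,s4} by δ(·,a) → {s1,s2} and {s3,s4}.
On input b, block {s1,s2} splits into {s1} and {s2}.
The partition is now stable with 4 blocks: {s1} | {s0} | {s3,s4} | {s2}.
The equivalence class containing s1 is {s1}, of size 1.

1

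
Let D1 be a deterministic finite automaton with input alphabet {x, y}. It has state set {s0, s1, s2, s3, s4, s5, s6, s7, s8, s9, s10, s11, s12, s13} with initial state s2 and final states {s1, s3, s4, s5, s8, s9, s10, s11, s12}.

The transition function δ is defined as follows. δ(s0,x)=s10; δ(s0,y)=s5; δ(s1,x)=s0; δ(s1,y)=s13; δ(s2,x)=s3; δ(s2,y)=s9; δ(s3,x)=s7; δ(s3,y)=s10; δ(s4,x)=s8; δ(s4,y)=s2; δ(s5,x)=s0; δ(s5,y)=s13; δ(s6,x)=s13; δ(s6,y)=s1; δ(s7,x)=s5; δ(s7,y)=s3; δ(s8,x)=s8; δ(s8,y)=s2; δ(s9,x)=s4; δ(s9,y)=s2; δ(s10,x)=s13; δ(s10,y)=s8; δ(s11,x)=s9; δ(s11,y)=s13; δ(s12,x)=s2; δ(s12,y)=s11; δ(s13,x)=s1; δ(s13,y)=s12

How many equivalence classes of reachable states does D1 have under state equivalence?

Reachable states from the start: {s0,s1,s2,s3,s4,s5,s7,s8,s9,s10,s11,s12,s13}. Unreachable: {s6} — drop them.
Start with accepting vs non-accepting: {s1,s3,s4,s5,s8,s9,s10,s11,s12} | {s0,s2,s7,s13}.
Refine {s1,s3,s4,s5,s8,s9,s10,s11,s12} on symbol x: members go to different blocks, giving {s1,s3,s5,s10,s12} and {s4,s8,s9,s11}.
Refine {s1,s3,s5,s10,s12} on symbol y: members go to different blocks, giving {s1,s5} and {s10,s12} and {s3}.
Split {s0,s2,s7,s13} by δ(·,x) → {s7,s13} and {s0} and {s2}.
Refine {s7,s13} on symbol y: members go to different blocks, giving {s7} and {s13}.
Refine {s4,s8,s9,s11} on symbol y: members go to different blocks, giving {s4,s8,s9} and {s11}.
Refine {s10,s12} on symbol x: members go to different blocks, giving {s10} and {s12}.
Stable partition: {s1,s5} | {s7} | {s4,s8,s9} | {s10} | {s3} | {s0} | {s2} | {s13} | {s11} | {s12} — 10 equivalence classes.

10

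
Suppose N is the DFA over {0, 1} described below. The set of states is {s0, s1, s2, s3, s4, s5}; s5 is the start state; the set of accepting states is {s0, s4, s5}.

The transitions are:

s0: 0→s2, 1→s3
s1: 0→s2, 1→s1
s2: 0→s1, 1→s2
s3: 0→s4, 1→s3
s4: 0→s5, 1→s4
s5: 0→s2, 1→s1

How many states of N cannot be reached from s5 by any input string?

3

BFS from s5 reaches {s1, s2, s5}; the 3 state(s) s0, s3, s4 are never visited.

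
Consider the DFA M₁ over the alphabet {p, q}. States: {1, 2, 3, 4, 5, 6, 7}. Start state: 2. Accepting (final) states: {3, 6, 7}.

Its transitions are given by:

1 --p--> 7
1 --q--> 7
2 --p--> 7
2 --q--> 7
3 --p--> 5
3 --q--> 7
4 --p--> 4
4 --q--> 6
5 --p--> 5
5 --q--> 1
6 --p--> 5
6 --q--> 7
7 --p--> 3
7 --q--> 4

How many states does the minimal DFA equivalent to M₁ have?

5

Start with accepting vs non-accepting: {3,6,7} | {1,2,4,5}.
Split {3,6,7} by δ(·,p) → {3,6} and {7}.
Split {1,2,4,5} by δ(·,p) → {1,2} and {4,5}.
Refine {4,5} on symbol q: members go to different blocks, giving {4} and {5}.
Stable partition: {3,6} | {1,2} | {7} | {4} | {5} — 5 equivalence classes.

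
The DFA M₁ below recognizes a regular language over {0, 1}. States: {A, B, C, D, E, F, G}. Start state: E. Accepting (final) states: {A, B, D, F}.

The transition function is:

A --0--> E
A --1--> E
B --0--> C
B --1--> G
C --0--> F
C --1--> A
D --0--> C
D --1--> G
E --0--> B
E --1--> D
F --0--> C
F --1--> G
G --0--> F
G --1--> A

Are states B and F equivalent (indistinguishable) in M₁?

Initial partition by acceptance: {A,B,D,F} | {C,E,G}.
No further refinement is possible. Final partition (2 blocks): {A,B,D,F} | {C,E,G}.
B and F lie in the same block of the stable partition, so they are equivalent — no string distinguishes them.

Yes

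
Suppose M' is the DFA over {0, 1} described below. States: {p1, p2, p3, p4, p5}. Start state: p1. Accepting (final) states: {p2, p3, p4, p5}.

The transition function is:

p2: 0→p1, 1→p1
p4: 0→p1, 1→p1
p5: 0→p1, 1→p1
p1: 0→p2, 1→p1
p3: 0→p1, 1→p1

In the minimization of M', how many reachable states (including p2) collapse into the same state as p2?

1

Reachable states from the start: {p1,p2}. Unreachable: {p3,p4,p5} — drop them.
Initial partition by acceptance: {p2} | {p1}.
Stable partition: {p2} | {p1} — 2 equivalence classes.
State p2 belongs to the block {p2}, which has 1 states.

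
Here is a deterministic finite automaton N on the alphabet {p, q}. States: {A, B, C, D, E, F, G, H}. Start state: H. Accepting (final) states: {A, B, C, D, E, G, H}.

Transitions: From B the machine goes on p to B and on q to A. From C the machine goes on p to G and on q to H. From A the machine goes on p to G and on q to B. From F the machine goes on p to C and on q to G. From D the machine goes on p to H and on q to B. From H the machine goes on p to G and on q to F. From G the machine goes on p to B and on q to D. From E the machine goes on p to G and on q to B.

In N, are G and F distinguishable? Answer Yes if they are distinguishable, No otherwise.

States {E} cannot be reached from the start state, so discard them.
Start with accepting vs non-accepting: {A,B,C,D,G,H} | {F}.
Split {A,B,C,D,G,H} by δ(·,q) → {A,B,C,D,G} and {H}.
Refine {A,B,C,D,G} on symbol p: members go to different blocks, giving {A,B,C,G} and {D}.
On input q, block {A,B,C,G} splits into {A,B} and {C} and {G}.
Split {A,B} by δ(·,p) → {A} and {B}.
The partition is now stable with 7 blocks: {A} | {F} | {H} | {D} | {C} | {G} | {B}.
G and F end up in different blocks, so they are distinguishable. For instance, the string 'ε' is accepted from only G.

Yes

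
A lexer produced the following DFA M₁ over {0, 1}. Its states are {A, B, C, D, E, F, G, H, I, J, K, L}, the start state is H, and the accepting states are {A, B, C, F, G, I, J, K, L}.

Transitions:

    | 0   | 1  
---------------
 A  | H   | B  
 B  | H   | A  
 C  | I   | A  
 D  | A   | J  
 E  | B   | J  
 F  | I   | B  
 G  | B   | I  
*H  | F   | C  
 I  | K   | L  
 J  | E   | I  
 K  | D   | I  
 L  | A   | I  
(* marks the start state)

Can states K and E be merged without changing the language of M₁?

No

Reachable states from the start: {A,B,C,D,E,F,H,I,J,K,L}. Unreachable: {G} — drop them.
P0 = {A,B,C,F,I,J,K,L} | {D,E,H}.
On input 0, block {A,B,C,F,I,J,K,L} splits into {A,B,J,K} and {C,F,I,L}.
On input 1, block {A,B,J,K} splits into {A,B} and {J,K}.
On input 0, block {D,E,H} splits into {D,E} and {H}.
Refine {C,F,I,L} on symbol 0: members go to different blocks, giving {C,F} and {I} and {L}.
The partition is now stable with 7 blocks: {A,B} | {D,E} | {C,F} | {J,K} | {H} | {I} | {L}.
K and E end up in different blocks, so they are distinguishable. For instance, the string 'ε' is accepted from only K.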